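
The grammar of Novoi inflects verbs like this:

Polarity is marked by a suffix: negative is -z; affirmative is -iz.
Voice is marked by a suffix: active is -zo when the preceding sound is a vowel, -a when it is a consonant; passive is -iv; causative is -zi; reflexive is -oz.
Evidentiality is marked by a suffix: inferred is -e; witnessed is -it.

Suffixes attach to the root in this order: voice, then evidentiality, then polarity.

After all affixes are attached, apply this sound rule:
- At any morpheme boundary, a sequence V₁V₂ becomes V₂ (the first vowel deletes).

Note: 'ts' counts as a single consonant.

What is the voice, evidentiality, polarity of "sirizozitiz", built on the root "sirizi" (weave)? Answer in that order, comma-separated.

reflexive, witnessed, affirmative

Segment: sirizi-oz-it-iz.
voice: -oz → reflexive.
evidentiality: -it → witnessed.
polarity: -iz → affirmative.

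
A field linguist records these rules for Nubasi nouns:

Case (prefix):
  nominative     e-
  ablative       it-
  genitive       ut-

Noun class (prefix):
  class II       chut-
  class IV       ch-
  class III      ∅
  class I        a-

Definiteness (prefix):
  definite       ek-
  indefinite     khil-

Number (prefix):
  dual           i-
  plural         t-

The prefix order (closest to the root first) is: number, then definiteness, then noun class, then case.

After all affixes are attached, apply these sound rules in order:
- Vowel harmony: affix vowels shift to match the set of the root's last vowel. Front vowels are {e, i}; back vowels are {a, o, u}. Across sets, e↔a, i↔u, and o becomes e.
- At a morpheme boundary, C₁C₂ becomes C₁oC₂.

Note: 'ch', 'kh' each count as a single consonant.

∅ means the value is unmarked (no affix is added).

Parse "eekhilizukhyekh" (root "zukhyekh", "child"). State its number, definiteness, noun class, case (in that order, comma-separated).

dual, indefinite, class I, nominative

Segment: e-a-khil-i-zukhyekh.
number: i- → dual.
definiteness: khil- → indefinite.
noun class: a- → class I.
case: e- → nominative.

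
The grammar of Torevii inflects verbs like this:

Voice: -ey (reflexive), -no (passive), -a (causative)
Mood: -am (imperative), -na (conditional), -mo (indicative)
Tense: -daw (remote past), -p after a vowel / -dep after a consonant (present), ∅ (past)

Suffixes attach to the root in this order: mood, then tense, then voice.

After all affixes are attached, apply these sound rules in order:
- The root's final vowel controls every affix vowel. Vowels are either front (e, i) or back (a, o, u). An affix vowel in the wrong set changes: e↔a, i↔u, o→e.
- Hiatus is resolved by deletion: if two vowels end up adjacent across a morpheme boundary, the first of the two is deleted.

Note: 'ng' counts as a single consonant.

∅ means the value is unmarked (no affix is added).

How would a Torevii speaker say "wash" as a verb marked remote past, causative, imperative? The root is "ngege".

Attach mood imperative -am → ngegeam.
Attach tense remote past -daw → ngegeamdaw.
Attach voice causative -a → ngegeamdawa.
Apply vowel harmony: ngegeamdawa → ngegeemdewe.
Apply vowel deletion: ngegeemdewe → ngegemdewe.

ngegemdewe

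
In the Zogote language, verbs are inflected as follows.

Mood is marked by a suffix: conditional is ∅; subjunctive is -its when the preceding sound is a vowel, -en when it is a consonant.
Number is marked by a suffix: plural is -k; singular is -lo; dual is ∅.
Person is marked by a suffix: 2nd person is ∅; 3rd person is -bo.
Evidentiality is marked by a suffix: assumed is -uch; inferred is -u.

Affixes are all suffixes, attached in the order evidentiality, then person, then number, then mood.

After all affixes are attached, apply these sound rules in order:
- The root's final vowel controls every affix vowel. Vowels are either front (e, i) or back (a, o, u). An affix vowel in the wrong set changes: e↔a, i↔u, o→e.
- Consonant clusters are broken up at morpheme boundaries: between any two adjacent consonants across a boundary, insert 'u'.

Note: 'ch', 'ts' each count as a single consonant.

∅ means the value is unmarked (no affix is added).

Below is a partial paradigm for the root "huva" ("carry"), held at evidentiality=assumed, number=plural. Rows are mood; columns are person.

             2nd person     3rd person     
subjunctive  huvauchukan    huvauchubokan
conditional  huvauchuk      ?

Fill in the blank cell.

Attach evidentiality assumed -uch → huvauch.
Attach person 3rd person -bo → huvauchbo.
Attach number plural -k → huvauchbok.
mood = conditional: zero marking, form stays huvauchbok.
Vowel harmony: no change.
Apply epenthesis: huvauchbok → huvauchubok.

huvauchubok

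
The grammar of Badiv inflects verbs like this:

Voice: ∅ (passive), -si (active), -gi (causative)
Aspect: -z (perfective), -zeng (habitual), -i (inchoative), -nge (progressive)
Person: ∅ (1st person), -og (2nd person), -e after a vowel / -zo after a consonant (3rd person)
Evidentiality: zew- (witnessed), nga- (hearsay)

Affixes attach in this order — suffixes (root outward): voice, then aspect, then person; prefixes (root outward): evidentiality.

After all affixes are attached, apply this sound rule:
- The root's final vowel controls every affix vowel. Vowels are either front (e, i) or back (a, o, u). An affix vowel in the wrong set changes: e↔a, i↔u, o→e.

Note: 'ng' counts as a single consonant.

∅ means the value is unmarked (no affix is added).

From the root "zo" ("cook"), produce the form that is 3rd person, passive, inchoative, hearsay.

voice = passive: zero marking, form stays zo.
Attach evidentiality hearsay nga- → ngazo.
Attach aspect inchoative -i → ngazoi.
Attach person 3rd person -e (after vowel 'i') → ngazoie.
Apply vowel harmony: ngazoie → ngazoua.

ngazoua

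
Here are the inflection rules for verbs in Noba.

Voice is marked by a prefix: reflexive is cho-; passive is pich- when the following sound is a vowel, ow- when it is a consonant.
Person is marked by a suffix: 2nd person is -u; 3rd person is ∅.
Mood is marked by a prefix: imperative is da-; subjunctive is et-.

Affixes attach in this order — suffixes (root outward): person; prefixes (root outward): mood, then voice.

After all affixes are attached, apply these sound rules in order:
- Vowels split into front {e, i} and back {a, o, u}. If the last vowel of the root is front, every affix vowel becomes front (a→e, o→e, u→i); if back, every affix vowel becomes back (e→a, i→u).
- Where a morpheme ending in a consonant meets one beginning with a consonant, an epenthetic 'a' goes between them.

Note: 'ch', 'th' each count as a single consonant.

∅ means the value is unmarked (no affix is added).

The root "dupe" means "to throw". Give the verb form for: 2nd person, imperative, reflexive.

Attach person 2nd person -u → dupeu.
Attach mood imperative da- → dadupeu.
Attach voice reflexive cho- → chodadupeu.
Apply vowel harmony: chodadupeu → chededupei.
Epenthesis: no change.

chededupei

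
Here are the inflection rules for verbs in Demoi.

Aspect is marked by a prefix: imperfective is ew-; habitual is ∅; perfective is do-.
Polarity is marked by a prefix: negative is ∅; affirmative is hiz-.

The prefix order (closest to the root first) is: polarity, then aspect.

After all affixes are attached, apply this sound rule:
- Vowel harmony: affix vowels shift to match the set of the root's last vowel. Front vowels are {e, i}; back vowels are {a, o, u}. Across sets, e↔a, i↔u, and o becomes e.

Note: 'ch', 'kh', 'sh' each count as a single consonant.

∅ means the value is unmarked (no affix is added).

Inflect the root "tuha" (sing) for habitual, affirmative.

Attach polarity affirmative hiz- → hiztuha.
aspect = habitual: zero marking, form stays hiztuha.
Apply vowel harmony: hiztuha → huztuha.

huztuha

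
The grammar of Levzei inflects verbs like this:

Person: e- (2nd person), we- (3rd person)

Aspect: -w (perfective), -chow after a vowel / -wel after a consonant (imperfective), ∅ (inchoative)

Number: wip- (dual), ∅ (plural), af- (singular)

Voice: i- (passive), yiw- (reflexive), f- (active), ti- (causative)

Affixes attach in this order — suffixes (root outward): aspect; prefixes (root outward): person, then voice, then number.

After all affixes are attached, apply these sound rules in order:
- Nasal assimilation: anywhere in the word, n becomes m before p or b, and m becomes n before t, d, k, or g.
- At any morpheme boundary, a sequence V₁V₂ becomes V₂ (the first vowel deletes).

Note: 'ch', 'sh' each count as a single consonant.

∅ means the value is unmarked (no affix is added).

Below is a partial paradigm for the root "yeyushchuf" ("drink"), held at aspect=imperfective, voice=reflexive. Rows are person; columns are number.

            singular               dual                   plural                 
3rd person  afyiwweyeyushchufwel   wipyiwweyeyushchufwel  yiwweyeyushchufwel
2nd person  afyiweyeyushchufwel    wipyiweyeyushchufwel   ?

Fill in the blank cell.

Attach aspect imperfective -wel (after consonant 'f') → yeyushchufwel.
Attach person 2nd person e- → eyeyushchufwel.
Attach voice reflexive yiw- → yiweyeyushchufwel.
number = plural: zero marking, form stays yiweyeyushchufwel.
Nasal assimilation: no change.
Vowel deletion: no change.

yiweyeyushchufwel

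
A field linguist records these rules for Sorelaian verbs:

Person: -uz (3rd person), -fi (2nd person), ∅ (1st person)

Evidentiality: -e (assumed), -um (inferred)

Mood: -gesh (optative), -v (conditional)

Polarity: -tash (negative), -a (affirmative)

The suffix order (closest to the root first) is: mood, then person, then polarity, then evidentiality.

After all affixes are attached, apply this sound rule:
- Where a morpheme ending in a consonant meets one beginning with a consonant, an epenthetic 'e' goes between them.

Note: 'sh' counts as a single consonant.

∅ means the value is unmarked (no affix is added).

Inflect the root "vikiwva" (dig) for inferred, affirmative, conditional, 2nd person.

vikiwvavefiaum

Attach mood conditional -v → vikiwvav.
Attach person 2nd person -fi → vikiwvavfi.
Attach polarity affirmative -a → vikiwvavfia.
Attach evidentiality inferred -um → vikiwvavfiaum.
Apply epenthesis: vikiwvavfiaum → vikiwvavefiaum.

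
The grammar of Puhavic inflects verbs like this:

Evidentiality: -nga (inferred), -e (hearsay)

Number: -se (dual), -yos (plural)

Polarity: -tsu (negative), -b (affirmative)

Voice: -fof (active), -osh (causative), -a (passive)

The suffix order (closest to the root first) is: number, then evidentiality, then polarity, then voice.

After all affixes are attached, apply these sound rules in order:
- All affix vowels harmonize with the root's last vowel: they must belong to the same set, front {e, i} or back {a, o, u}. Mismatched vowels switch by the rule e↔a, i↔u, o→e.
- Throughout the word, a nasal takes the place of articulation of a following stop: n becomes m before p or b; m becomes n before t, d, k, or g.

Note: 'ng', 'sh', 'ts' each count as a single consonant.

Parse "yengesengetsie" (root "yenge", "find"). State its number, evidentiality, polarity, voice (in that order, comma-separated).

dual, inferred, negative, passive

Segment: yenge-se-nga-tsu-a.
number: -se → dual.
evidentiality: -nga → inferred.
polarity: -tsu → negative.
voice: -a → passive.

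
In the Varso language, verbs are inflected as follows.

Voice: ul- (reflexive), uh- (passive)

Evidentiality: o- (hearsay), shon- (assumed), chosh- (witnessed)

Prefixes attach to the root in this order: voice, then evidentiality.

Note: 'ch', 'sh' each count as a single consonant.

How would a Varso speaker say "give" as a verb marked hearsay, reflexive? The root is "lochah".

oullochah

Attach voice reflexive ul- → ullochah.
Attach evidentiality hearsay o- → oullochah.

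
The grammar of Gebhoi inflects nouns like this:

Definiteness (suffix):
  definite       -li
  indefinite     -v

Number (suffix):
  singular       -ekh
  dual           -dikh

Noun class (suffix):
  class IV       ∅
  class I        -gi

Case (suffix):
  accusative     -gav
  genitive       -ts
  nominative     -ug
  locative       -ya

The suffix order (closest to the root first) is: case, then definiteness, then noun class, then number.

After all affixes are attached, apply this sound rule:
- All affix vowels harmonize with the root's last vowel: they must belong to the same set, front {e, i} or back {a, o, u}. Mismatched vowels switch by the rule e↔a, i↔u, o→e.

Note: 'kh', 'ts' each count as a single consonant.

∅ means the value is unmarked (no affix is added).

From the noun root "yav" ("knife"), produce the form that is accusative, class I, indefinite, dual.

yavgavvgudukh

Attach case accusative -gav → yavgav.
Attach definiteness indefinite -v → yavgavv.
Attach noun class class I -gi → yavgavvgi.
Attach number dual -dikh → yavgavvgidikh.
Apply vowel harmony: yavgavvgidikh → yavgavvgudukh.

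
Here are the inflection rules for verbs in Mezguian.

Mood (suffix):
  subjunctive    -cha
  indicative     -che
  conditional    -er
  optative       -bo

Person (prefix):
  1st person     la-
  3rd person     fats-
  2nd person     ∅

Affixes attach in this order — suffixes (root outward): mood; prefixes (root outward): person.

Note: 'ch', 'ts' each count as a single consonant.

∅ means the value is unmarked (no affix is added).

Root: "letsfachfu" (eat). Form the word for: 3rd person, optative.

Attach mood optative -bo → letsfachfubo.
Attach person 3rd person fats- → fatsletsfachfubo.

fatsletsfachfubo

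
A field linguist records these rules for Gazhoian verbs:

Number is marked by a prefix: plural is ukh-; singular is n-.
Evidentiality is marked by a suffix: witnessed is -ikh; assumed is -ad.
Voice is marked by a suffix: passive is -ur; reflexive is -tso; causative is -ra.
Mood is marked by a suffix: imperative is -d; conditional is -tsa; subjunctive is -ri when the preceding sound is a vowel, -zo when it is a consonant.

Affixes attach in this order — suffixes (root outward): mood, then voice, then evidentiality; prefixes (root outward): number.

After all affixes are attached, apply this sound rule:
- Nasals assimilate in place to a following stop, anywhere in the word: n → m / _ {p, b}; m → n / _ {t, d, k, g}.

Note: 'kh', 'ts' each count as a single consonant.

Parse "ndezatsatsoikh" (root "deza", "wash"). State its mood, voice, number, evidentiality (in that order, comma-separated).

conditional, reflexive, singular, witnessed

Segment: n-deza-tsa-tso-ikh.
mood: -tsa → conditional.
voice: -tso → reflexive.
number: n- → singular.
evidentiality: -ikh → witnessed.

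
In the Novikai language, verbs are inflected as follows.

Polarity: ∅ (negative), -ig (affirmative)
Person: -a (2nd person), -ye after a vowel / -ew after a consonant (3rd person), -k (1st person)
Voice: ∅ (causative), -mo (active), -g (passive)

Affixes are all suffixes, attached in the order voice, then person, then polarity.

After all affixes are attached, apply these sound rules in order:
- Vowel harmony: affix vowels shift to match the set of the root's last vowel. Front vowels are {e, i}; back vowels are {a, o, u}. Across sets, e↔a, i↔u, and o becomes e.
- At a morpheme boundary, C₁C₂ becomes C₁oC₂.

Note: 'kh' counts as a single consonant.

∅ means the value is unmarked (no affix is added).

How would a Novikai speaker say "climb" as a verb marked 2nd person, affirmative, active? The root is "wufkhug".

Attach voice active -mo → wufkhugmo.
Attach person 2nd person -a → wufkhugmoa.
Attach polarity affirmative -ig → wufkhugmoaig.
Apply vowel harmony: wufkhugmoaig → wufkhugmoaug.
Apply epenthesis: wufkhugmoaug → wufkhugomoaug.

wufkhugomoaug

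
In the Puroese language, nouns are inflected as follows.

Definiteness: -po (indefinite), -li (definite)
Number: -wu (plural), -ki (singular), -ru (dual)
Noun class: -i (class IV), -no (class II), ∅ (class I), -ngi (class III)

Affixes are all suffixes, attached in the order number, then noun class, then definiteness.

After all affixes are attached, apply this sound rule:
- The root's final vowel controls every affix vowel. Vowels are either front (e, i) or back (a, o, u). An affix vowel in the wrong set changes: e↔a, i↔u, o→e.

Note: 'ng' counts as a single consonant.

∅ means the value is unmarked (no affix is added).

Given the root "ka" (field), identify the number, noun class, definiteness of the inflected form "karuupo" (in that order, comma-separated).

Segment: ka-ru-i-po.
number: -ru → dual.
noun class: -i → class IV.
definiteness: -po → indefinite.

dual, class IV, indefinite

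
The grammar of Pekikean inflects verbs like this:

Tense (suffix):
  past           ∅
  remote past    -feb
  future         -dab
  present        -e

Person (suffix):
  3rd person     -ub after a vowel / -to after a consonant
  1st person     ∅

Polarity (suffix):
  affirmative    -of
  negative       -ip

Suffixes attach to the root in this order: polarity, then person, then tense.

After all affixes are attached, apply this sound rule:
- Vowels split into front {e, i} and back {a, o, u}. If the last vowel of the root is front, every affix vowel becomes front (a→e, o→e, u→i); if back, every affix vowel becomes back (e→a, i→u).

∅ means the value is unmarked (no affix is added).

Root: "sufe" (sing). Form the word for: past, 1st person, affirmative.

sufeef

Attach polarity affirmative -of → sufeof.
person = 1st person: zero marking, form stays sufeof.
tense = past: zero marking, form stays sufeof.
Apply vowel harmony: sufeof → sufeef.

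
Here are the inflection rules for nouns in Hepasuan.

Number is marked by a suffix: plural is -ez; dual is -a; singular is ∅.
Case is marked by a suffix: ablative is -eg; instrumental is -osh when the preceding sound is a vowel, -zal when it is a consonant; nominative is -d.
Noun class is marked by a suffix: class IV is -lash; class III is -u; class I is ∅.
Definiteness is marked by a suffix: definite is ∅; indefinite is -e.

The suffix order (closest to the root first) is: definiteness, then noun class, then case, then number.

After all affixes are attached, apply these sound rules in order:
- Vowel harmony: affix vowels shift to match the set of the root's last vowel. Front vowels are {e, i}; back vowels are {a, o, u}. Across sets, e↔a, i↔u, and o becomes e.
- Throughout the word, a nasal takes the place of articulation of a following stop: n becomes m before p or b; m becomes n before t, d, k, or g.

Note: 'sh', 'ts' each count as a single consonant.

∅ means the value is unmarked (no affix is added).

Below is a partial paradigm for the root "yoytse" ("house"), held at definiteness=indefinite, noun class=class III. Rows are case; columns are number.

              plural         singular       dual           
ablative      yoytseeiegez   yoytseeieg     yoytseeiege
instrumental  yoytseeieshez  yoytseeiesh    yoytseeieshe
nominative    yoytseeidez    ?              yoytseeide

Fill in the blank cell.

Attach definiteness indefinite -e → yoytsee.
Attach noun class class III -u → yoytseeu.
Attach case nominative -d → yoytseeud.
number = singular: zero marking, form stays yoytseeud.
Apply vowel harmony: yoytseeud → yoytseeid.
Nasal assimilation: no change.

yoytseeid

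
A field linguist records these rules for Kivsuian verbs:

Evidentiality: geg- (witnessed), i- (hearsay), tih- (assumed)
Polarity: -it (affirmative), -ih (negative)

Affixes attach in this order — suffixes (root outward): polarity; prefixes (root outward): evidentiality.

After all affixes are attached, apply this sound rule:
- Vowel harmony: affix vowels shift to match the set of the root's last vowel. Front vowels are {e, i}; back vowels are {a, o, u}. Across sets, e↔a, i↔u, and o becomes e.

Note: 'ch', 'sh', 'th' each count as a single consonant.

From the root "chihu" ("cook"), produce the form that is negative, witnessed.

gagchihuuh

Attach evidentiality witnessed geg- → gegchihu.
Attach polarity negative -ih → gegchihuih.
Apply vowel harmony: gegchihuih → gagchihuuh.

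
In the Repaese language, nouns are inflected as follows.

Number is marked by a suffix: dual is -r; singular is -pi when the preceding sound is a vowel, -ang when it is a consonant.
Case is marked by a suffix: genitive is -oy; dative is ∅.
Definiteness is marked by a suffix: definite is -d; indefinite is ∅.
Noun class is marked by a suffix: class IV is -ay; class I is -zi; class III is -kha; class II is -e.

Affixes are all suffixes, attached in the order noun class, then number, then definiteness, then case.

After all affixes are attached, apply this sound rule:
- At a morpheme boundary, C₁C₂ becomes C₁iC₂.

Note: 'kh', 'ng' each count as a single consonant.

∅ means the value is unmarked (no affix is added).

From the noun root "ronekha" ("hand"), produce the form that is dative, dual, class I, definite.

ronekhazirid

Attach noun class class I -zi → ronekhazi.
Attach number dual -r → ronekhazir.
Attach definiteness definite -d → ronekhazird.
case = dative: zero marking, form stays ronekhazird.
Apply epenthesis: ronekhazird → ronekhazirid.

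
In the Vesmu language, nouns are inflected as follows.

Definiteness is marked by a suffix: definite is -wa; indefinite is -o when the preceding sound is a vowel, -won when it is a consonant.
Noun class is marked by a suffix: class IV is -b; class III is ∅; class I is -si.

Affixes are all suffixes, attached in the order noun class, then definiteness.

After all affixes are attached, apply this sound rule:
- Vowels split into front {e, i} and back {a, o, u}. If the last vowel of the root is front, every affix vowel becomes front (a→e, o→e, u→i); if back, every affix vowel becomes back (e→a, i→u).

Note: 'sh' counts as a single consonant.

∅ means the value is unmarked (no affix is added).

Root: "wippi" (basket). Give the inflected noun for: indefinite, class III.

wippie

noun class = class III: zero marking, form stays wippi.
Attach definiteness indefinite -o (after vowel 'i') → wippio.
Apply vowel harmony: wippio → wippie.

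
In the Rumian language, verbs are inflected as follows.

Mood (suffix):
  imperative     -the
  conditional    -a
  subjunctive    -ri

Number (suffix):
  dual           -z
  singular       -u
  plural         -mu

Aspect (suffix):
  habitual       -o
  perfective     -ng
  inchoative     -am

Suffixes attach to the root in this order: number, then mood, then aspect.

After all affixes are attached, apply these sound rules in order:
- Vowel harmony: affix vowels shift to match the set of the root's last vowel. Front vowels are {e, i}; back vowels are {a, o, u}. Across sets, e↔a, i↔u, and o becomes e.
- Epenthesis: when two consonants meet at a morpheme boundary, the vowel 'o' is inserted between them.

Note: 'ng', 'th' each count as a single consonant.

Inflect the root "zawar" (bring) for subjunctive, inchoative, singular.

Attach number singular -u → zawaru.
Attach mood subjunctive -ri → zawaruri.
Attach aspect inchoative -am → zawaruriam.
Apply vowel harmony: zawaruriam → zawaruruam.
Epenthesis: no change.

zawaruruam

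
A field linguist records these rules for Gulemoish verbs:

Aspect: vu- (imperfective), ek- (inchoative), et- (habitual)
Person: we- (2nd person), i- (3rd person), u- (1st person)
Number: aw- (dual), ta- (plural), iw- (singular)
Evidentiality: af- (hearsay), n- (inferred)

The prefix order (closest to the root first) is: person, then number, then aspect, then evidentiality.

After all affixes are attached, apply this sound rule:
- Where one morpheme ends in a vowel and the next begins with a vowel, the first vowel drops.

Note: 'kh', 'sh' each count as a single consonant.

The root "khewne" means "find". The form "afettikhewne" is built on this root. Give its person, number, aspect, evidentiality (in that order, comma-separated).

3rd person, plural, habitual, hearsay

Segment: af-et-ta-i-khewne.
person: i- → 3rd person.
number: ta- → plural.
aspect: et- → habitual.
evidentiality: af- → hearsay.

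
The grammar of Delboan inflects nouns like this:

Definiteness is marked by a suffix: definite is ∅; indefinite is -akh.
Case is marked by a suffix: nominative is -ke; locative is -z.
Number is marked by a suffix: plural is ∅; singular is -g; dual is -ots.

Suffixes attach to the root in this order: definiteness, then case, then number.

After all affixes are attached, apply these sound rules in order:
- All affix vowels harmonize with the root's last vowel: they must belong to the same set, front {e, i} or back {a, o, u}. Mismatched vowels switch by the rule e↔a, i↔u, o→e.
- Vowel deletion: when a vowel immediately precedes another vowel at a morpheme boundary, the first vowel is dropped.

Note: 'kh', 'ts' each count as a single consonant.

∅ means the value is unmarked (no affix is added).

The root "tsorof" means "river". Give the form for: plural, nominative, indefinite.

Attach definiteness indefinite -akh → tsorofakh.
Attach case nominative -ke → tsorofakhke.
number = plural: zero marking, form stays tsorofakhke.
Apply vowel harmony: tsorofakhke → tsorofakhka.
Vowel deletion: no change.

tsorofakhka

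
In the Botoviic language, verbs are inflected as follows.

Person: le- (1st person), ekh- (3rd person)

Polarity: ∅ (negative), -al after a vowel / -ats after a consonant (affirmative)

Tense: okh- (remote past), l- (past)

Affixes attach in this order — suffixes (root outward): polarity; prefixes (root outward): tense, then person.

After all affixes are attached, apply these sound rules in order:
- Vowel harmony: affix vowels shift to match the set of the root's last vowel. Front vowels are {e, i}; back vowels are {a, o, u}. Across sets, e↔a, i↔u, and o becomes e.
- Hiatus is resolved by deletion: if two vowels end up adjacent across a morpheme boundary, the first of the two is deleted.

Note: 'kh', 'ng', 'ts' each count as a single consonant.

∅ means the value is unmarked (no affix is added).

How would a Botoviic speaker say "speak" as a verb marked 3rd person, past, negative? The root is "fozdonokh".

polarity = negative: zero marking, form stays fozdonokh.
Attach tense past l- → lfozdonokh.
Attach person 3rd person ekh- → ekhlfozdonokh.
Apply vowel harmony: ekhlfozdonokh → akhlfozdonokh.
Vowel deletion: no change.

akhlfozdonokh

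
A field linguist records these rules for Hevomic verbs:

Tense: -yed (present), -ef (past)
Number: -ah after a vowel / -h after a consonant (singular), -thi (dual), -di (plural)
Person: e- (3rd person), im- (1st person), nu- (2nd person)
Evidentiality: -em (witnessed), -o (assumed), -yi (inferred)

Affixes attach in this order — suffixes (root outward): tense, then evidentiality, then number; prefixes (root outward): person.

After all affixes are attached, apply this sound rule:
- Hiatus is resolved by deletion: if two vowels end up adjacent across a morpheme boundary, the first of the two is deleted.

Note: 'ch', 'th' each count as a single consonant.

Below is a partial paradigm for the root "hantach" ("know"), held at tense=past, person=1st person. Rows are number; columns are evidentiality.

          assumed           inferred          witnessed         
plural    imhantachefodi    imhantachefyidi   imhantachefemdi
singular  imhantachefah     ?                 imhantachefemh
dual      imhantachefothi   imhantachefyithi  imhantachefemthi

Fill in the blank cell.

Attach tense past -ef → hantachef.
Attach person 1st person im- → imhantachef.
Attach evidentiality inferred -yi → imhantachefyi.
Attach number singular -ah (after vowel 'i') → imhantachefyiah.
Apply vowel deletion: imhantachefyiah → imhantachefyah.

imhantachefyah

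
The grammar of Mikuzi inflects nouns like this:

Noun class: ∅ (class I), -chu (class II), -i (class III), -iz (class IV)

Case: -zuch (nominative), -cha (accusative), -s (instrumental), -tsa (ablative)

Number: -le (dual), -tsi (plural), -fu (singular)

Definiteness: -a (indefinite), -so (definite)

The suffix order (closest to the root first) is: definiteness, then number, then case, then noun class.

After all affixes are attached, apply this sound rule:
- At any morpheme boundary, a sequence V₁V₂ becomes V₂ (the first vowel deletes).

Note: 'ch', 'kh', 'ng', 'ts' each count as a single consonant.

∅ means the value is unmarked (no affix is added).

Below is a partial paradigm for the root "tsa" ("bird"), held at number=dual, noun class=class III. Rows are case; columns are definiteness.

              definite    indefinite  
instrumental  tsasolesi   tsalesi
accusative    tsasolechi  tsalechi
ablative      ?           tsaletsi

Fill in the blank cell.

tsasoletsi

Attach definiteness definite -so → tsaso.
Attach number dual -le → tsasole.
Attach case ablative -tsa → tsasoletsa.
Attach noun class class III -i → tsasoletsai.
Apply vowel deletion: tsasoletsai → tsasoletsi.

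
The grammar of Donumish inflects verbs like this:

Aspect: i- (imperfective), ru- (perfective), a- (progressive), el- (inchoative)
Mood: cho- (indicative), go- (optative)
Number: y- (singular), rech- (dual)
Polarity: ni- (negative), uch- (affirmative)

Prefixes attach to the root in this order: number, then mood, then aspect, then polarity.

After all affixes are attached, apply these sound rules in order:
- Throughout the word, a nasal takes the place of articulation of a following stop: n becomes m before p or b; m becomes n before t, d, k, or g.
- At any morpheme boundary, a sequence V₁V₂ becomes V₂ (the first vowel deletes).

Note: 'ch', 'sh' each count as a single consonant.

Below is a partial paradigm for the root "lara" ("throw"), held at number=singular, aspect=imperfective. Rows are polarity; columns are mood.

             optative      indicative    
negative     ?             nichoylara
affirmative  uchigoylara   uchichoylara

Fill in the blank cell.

nigoylara

Attach number singular y- → ylara.
Attach mood optative go- → goylara.
Attach aspect imperfective i- → igoylara.
Attach polarity negative ni- → niigoylara.
Nasal assimilation: no change.
Apply vowel deletion: niigoylara → nigoylara.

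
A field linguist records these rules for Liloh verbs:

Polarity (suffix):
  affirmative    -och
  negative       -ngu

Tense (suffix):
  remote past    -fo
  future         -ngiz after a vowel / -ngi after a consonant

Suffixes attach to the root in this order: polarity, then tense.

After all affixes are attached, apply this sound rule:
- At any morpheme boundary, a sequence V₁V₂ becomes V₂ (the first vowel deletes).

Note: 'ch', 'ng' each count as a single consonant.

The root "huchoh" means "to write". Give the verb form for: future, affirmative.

Attach polarity affirmative -och → huchohoch.
Attach tense future -ngi (after consonant 'ch') → huchohochngi.
Vowel deletion: no change.

huchohochngi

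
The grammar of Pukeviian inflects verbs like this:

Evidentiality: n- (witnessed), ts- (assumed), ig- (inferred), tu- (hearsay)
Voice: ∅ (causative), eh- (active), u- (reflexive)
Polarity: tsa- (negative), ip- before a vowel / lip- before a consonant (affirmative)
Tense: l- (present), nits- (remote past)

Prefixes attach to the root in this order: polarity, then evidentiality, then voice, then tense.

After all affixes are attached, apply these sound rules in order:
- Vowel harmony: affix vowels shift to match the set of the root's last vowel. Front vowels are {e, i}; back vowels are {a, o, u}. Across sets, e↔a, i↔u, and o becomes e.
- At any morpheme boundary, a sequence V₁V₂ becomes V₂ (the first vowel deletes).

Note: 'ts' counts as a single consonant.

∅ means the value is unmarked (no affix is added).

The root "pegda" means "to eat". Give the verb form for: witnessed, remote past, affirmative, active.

Attach polarity affirmative lip- (before consonant 'p') → lippegda.
Attach evidentiality witnessed n- → nlippegda.
Attach voice active eh- → ehnlippegda.
Attach tense remote past nits- → nitsehnlippegda.
Apply vowel harmony: nitsehnlippegda → nutsahnluppegda.
Vowel deletion: no change.

nutsahnluppegda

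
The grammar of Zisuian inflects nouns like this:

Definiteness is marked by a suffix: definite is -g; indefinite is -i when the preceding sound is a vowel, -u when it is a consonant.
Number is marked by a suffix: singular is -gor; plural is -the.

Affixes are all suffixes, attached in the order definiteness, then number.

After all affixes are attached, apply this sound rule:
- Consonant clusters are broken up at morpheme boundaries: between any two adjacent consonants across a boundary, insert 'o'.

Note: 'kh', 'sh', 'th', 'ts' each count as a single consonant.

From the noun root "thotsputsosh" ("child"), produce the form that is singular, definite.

Attach definiteness definite -g → thotsputsoshg.
Attach number singular -gor → thotsputsoshggor.
Apply epenthesis: thotsputsoshggor → thotsputsoshogogor.

thotsputsoshogogor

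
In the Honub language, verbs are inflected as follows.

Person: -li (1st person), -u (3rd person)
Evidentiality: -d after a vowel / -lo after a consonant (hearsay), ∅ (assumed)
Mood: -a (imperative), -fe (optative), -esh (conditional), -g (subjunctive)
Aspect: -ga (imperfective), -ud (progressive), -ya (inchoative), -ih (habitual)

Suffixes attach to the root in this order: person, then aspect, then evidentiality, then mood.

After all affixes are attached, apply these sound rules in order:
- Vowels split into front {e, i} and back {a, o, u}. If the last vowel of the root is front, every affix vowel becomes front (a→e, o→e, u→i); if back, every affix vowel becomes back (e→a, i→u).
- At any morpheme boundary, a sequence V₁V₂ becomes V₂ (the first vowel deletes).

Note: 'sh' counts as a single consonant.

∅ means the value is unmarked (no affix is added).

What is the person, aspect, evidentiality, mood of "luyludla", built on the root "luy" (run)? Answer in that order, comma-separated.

Segment: luy-li-ud-lo-a.
person: -li → 1st person.
aspect: -ud → progressive.
evidentiality: -d/lo → hearsay.
mood: -a → imperative.

1st person, progressive, hearsay, imperative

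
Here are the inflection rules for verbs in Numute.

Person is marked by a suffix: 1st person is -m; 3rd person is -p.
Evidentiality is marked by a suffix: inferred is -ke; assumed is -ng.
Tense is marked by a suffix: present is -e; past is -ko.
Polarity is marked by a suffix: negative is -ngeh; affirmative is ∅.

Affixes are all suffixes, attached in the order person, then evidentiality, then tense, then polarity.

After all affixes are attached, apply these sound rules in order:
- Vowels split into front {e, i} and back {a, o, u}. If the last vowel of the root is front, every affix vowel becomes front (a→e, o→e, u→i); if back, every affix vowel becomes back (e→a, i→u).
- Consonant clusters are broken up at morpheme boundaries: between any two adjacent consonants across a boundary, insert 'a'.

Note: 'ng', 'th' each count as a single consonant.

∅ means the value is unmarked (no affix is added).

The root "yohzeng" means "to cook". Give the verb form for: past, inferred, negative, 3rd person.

yohzengapakekengeh

Attach person 3rd person -p → yohzengp.
Attach evidentiality inferred -ke → yohzengpke.
Attach tense past -ko → yohzengpkeko.
Attach polarity negative -ngeh → yohzengpkekongeh.
Apply vowel harmony: yohzengpkekongeh → yohzengpkekengeh.
Apply epenthesis: yohzengpkekengeh → yohzengapakekengeh.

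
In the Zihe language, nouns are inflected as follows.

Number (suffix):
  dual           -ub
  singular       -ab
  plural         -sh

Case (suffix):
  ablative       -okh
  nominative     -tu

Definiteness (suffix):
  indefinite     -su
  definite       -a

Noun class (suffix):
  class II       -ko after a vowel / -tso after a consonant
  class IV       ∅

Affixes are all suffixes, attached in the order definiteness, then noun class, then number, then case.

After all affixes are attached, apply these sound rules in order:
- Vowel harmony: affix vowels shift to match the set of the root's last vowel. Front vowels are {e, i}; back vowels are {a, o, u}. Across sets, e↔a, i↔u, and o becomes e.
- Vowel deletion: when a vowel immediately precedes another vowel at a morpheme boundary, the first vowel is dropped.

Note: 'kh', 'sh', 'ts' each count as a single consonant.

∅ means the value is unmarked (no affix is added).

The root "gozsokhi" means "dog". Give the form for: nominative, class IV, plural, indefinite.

gozsokhisishti

Attach definiteness indefinite -su → gozsokhisu.
noun class = class IV: zero marking, form stays gozsokhisu.
Attach number plural -sh → gozsokhisush.
Attach case nominative -tu → gozsokhisushtu.
Apply vowel harmony: gozsokhisushtu → gozsokhisishti.
Vowel deletion: no change.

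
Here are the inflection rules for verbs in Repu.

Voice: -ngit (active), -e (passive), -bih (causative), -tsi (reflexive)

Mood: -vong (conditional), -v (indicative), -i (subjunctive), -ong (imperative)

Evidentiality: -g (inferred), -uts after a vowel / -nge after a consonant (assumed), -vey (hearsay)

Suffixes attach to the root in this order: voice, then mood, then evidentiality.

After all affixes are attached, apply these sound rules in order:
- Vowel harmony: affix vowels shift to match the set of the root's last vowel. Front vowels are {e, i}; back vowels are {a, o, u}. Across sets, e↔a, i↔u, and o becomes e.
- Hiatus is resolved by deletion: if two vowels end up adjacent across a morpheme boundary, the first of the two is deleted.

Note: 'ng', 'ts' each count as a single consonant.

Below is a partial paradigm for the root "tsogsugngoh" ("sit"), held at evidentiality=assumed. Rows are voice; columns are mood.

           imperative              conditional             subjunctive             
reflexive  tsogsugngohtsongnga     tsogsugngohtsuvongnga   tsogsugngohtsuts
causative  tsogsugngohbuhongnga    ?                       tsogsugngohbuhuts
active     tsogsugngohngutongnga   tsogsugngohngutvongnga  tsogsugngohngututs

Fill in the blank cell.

Attach voice causative -bih → tsogsugngohbih.
Attach mood conditional -vong → tsogsugngohbihvong.
Attach evidentiality assumed -nge (after consonant 'ng') → tsogsugngohbihvongnge.
Apply vowel harmony: tsogsugngohbihvongnge → tsogsugngohbuhvongnga.
Vowel deletion: no change.

tsogsugngohbuhvongnga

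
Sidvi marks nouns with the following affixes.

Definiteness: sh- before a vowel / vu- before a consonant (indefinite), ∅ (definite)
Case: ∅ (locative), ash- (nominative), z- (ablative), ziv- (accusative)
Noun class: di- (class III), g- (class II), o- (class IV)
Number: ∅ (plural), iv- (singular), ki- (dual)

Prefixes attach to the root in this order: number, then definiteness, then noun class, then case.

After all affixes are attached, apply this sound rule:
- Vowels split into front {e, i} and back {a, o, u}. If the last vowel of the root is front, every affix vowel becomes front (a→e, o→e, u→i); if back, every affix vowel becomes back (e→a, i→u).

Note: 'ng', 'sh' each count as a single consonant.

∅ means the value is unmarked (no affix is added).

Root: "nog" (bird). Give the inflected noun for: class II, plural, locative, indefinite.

gvunog

number = plural: zero marking, form stays nog.
Attach definiteness indefinite vu- (before consonant 'n') → vunog.
Attach noun class class II g- → gvunog.
case = locative: zero marking, form stays gvunog.
Vowel harmony: no change.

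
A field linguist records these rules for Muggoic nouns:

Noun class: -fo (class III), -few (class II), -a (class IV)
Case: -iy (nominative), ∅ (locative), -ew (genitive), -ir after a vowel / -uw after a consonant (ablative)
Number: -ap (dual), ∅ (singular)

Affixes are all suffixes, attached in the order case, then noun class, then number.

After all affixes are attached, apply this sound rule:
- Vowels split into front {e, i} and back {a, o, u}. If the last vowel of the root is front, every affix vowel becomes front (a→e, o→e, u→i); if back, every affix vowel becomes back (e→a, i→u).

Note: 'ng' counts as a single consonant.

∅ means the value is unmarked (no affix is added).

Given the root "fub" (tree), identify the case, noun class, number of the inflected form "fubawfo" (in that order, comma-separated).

Segment: fub-ew-fo.
case: -ew → genitive.
noun class: -fo → class III.
number: ∅ → singular.

genitive, class III, singular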